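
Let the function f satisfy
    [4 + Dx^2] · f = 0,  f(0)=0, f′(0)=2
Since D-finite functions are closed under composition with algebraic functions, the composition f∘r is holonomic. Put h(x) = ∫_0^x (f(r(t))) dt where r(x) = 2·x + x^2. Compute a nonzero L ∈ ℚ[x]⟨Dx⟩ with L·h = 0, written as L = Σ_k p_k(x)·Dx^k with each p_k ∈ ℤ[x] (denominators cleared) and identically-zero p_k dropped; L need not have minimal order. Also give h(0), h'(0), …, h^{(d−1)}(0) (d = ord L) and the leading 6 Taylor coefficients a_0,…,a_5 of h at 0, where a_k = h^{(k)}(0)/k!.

L = (16 + 48·x + 48·x^2 + 16·x^3)·Dx - Dx^2 + (1 + x)·Dx^3  (order 3).
h: a_k = 0, 0, 2, 2/3, -8/3, -16/5, …
ICs: h(0) = 0, h′(0) = 0, h′′(0) = 4.

f: a_k = 0, 2, 0, -4/3, 0, 4/15, …
f∘r: x↦r, Dx↦Dx/r' in L_f ⇒ L₀.
h=∫₀ˣh₀: take L = L₀·Dx.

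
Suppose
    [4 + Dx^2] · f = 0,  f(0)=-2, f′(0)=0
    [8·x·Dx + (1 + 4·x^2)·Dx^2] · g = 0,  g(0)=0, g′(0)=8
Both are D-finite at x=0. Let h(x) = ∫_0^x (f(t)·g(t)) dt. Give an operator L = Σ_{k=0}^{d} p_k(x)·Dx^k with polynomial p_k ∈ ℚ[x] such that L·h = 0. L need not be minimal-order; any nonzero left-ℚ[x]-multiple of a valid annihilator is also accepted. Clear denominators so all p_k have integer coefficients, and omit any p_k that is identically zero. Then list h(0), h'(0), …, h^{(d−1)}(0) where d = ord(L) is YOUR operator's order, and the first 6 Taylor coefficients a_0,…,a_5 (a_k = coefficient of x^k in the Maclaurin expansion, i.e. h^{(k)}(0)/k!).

f: a_k = -2, 0, 4, 0, -4/3, 0, …
g: a_k = 0, 8, 0, -32/3, 0, 128/5, …
Product ⇒ symmetric product L₀, ord ≤ 4.
h=∫₀ˣh₀: take L = L₀·Dx.
L = (80 + 832·x^2 + 1408·x^4 + 2048·x^6 + 2048·x^8)·Dx + (96·x + 640·x^3 + 1536·x^5 + 2048·x^7)·Dx^2 + (24 + 256·x^2 + 576·x^4 + 1024·x^6 + 1024·x^8)·Dx^3 + (24·x + 160·x^3 + 384·x^5 + 512·x^7)·Dx^4 + (1 + 12·x^2 + 56·x^4 + 128·x^6 + 128·x^8)·Dx^5  (order 5).
h: a_k = 0, 0, -8, 0, 40/3, 0, …
ICs: h(0) = 0, h′(0) = 0, h′′(0) = -16, h′′′(0) = 0, h′′′′(0) = 320.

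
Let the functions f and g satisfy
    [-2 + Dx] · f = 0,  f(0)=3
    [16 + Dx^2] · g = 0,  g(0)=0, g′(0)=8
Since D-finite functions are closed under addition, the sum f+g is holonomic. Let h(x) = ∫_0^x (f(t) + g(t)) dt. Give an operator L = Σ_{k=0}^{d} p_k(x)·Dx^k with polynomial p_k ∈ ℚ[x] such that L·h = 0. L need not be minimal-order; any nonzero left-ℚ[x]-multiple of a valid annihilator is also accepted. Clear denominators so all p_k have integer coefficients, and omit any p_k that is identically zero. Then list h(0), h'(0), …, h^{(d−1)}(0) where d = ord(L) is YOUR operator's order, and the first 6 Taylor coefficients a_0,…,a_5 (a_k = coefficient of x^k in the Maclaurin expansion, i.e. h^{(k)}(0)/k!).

L = -32·Dx + 16·Dx^2 - 2·Dx^3 + Dx^4  (order 4).
h: a_k = 0, 3, 7, 2, -13/3, 2/5, …
ICs: h(0) = 0, h′(0) = 3, h′′(0) = 14, h′′′(0) = 12.

f: a_k = 3, 6, 6, 4, 2, 4/5, …
g: a_k = 0, 8, 0, -64/3, 0, 256/15, …
f+g: L₀ = lclm(L_f,L_g), ord ≤ 1+2.
Integrate: L := L₀·Dx.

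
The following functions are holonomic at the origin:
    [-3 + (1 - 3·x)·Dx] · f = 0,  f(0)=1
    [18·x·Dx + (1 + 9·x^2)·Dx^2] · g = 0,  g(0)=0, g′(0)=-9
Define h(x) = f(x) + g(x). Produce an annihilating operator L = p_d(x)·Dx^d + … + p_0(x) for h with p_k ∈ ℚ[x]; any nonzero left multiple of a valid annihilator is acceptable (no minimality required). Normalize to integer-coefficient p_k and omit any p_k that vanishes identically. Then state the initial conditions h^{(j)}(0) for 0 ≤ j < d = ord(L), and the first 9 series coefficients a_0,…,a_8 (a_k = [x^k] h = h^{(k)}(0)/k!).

L = (-18 + 216·x + 486·x^2)·Dx + (12 - 18·x + 108·x^2 + 486·x^3)·Dx^2 + (-1 + 81·x^4)·Dx^3  (order 3).
h: a_k = 1, -6, 9, 54, 81, 486/5, 729, 21870/7, 6561, …
ICs: h(0) = 1, h′(0) = -6, h′′(0) = 18.

f: a_k = 1, 3, 9, 27, 81, 243, 729, 2187, 6561, …
g: a_k = 0, -9, 0, 27, 0, -729/5, 0, 6561/7, 0, …
Sum ⇒ L₀ = lclm(L_f,L_g) in ℚ(x)⟨Dx⟩.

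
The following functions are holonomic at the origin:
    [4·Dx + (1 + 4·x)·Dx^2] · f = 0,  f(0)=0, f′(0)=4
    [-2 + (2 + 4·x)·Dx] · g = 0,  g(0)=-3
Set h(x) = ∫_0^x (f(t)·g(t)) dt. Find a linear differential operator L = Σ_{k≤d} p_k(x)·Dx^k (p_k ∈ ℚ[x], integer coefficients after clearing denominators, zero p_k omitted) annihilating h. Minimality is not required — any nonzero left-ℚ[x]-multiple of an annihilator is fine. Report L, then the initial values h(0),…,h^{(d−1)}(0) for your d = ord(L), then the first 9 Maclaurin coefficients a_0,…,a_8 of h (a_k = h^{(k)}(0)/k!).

L = (-1 + 4·x)·Dx + (2 + 4·x)·Dx^2 + (1 + 8·x + 20·x^2 + 16·x^3)·Dx^3  (order 3).
h: a_k = 0, 0, -6, 4, -17/2, 22, -3709/60, 12801/70, -629127/1120, …
ICs: h(0) = 0, h′(0) = 0, h′′(0) = -12.

f: a_k = 0, 4, -8, 64/3, -64, 1024/5, -2048/3, 16384/7, -8192, …
g: a_k = -3, -3, 3/2, -3/2, 15/8, -21/8, 63/16, -99/16, 1287/128, …
h₀=f·g: eliminate ⇒ L₀, order ≤ 2·1.
∫: right-multiply L₀ by Dx.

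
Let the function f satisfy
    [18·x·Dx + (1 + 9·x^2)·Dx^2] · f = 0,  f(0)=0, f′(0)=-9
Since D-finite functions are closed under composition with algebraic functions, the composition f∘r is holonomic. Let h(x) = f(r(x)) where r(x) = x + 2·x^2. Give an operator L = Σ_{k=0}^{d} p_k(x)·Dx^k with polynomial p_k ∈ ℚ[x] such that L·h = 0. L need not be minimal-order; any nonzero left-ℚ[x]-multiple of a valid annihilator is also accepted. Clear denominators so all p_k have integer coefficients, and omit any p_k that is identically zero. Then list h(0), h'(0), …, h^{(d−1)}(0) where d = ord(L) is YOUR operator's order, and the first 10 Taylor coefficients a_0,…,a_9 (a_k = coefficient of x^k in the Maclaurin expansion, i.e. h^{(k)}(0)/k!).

f: a_k = 0, -9, 0, 27, 0, -729/5, 0, 6561/7, 0, -6561, …
Substitute x→r, Dx→(1/r')Dx; clear ⇒ L₀.
L = (-4 + 18·x + 144·x^2 + 432·x^3 + 432·x^4)·Dx + (1 + 4·x + 9·x^2 + 72·x^3 + 180·x^4 + 144·x^5)·Dx^2  (order 2).
h: a_k = 0, -9, -18, 27, 162, 891/5, -1242, -34263/7, 1458, 60507, …
ICs: h(0) = 0, h′(0) = -9.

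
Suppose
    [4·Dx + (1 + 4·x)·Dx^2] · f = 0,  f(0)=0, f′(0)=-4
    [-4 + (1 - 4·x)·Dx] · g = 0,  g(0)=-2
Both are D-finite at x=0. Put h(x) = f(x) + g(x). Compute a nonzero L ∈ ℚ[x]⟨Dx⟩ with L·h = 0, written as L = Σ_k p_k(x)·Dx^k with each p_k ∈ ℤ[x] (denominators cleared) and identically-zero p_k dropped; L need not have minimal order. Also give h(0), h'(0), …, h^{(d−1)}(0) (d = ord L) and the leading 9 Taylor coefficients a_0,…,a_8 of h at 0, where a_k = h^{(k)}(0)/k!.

L = (-160 - 128·x)·Dx + (-16 - 256·x - 256·x^2)·Dx^2 + (3 + 4·x - 48·x^2 - 64·x^3)·Dx^3  (order 3).
h: a_k = -2, -12, -24, -448/3, -448, -11264/5, -22528/3, -245760/7, -122880, …
ICs: h(0) = -2, h′(0) = -12, h′′(0) = -48.

f: a_k = 0, -4, 8, -64/3, 64, -1024/5, 2048/3, -16384/7, 8192, …
g: a_k = -2, -8, -32, -128, -512, -2048, -8192, -32768, -131072, …
f+g: L₀ = lclm(L_f,L_g), ord ≤ 2+1.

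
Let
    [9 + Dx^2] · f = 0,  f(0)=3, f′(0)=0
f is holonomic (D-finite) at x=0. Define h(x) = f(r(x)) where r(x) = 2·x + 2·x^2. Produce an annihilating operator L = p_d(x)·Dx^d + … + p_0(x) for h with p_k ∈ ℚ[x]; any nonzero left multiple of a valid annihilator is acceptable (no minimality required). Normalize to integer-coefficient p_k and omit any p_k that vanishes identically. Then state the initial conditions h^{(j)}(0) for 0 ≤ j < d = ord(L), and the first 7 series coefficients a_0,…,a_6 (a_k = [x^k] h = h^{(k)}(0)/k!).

L = (36 + 216·x + 432·x^2 + 288·x^3) - 2·Dx + (1 + 2·x)·Dx^2  (order 2).
h: a_k = 3, 0, -54, -108, 108, 648, 3888/5, …
ICs: h(0) = 3, h′(0) = 0.

f: a_k = 3, 0, -27/2, 0, 81/8, 0, -243/80, …
h₀=f(r): pull back L_f along r ⇒ L₀.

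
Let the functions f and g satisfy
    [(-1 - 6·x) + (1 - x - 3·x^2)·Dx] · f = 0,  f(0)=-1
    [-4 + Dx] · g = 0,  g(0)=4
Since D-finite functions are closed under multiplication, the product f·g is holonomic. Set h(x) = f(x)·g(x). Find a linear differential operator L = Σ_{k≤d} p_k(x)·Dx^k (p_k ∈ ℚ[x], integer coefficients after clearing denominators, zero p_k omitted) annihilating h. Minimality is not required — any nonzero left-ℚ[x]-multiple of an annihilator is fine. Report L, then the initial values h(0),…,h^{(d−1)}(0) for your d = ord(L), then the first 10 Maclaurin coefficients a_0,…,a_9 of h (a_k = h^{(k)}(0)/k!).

f: a_k = -1, -1, -4, -7, -19, -40, -97, -217, -508, -1159, …
g: a_k = 4, 16, 32, 128/3, 128/3, 512/15, 1024/45, 4096/315, 2048/315, 8192/2835, …
Sym-product of L_f,L_g gives L₀ (≤ ord 1).
L = (5 + 2·x - 12·x^2) + (-1 + x + 3·x^2)·Dx  (order 1).
h: a_k = -4, -20, -64, -500/3, -1204/3, -14032/15, -19460/9, -1569212/315, -722912/63, -74907956/2835, …
ICs: h(0) = -4.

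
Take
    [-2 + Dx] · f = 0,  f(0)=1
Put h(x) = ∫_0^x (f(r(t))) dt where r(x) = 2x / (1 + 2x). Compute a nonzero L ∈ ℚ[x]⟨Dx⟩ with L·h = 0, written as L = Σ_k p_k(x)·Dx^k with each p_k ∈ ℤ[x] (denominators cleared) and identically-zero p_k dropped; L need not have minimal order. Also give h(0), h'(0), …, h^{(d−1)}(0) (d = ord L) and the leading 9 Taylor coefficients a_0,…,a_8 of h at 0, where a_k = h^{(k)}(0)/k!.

L = -4·Dx + (1 + 4·x + 4·x^2)·Dx^2  (order 2).
h: a_k = 0, 1, 2, 0, -4/3, 32/15, -32/15, 256/315, 160/63, …
ICs: h(0) = 0, h′(0) = 1.

f: a_k = 1, 2, 2, 4/3, 2/3, 4/15, 4/45, 8/315, 2/315, …
f∘r: x↦r, Dx↦Dx/r' in L_f ⇒ L₀.
h=∫₀ˣh₀: take L = L₀·Dx.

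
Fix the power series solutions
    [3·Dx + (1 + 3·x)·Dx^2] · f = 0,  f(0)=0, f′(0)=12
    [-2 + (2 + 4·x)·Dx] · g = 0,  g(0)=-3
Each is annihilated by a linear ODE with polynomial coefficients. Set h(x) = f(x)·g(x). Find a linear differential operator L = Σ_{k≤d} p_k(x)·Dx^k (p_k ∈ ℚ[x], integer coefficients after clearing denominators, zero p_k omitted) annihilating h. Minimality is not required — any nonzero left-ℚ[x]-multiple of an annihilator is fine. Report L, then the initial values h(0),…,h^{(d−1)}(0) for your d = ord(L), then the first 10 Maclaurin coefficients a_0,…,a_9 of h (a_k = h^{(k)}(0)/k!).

f: a_k = 0, 12, -18, 36, -81, 972/5, -486, 8748/7, -6561/2, 8748, …
g: a_k = -3, -3, 3/2, -3/2, 15/8, -21/8, 63/16, -99/16, 1287/128, -2145/128, …
f·g: L₀ = L_f ⊗_s L_g, ord ≤ 2·1.
L = 3·x + (1 + 2·x)·Dx + (1 + 7·x + 16·x^2 + 12·x^3)·Dx^2  (order 2).
h: a_k = 0, -36, 18, -36, 90, -2367/10, 12681/20, -120123/70, 163809/35, -2877957/224, …
ICs: h(0) = 0, h′(0) = -36.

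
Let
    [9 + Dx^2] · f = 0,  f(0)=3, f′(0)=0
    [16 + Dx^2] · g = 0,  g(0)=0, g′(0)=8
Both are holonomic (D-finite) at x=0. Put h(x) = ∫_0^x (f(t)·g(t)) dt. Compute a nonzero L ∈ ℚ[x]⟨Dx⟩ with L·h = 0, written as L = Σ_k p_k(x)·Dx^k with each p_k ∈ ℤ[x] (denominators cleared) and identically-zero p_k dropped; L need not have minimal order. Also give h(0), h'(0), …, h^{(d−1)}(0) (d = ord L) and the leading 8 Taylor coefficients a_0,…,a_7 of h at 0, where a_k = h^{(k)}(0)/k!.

f: a_k = 3, 0, -27/2, 0, 81/8, 0, -243/80, 0, …
g: a_k = 0, 8, 0, -64/3, 0, 256/15, 0, -2048/315, …
Product ⇒ symmetric product L₀, ord ≤ 4.
h=∫₀ˣh₀: take L = L₀·Dx.
L = 49·Dx + 50·Dx^3 + Dx^5  (order 5).
h: a_k = 0, 0, 12, 0, -43, 0, 2101/30, 0, …
ICs: h(0) = 0, h′(0) = 0, h′′(0) = 24, h′′′(0) = 0, h′′′′(0) = -1032.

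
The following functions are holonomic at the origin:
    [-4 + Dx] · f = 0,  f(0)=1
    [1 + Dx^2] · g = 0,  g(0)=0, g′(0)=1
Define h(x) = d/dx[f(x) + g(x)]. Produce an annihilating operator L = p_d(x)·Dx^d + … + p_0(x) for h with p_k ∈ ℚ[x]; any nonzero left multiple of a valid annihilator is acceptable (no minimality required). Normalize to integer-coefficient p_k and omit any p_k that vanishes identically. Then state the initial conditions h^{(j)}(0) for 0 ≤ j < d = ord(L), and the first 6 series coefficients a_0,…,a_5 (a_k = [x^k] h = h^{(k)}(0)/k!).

f: a_k = 1, 4, 8, 32/3, 32/3, 128/15, …
g: a_k = 0, 1, 0, -1/6, 0, 1/120, …
h₀=f+g: left-lcm gives L₀, ord ≤ 3.
h₀' ⇒ L via d/dx closure of L₀.
L = 4 - Dx + 4·Dx^2 - Dx^3  (order 3).
h: a_k = 5, 16, 63/2, 128/3, 1025/24, 512/15, …
ICs: h(0) = 5, h′(0) = 16, h′′(0) = 63.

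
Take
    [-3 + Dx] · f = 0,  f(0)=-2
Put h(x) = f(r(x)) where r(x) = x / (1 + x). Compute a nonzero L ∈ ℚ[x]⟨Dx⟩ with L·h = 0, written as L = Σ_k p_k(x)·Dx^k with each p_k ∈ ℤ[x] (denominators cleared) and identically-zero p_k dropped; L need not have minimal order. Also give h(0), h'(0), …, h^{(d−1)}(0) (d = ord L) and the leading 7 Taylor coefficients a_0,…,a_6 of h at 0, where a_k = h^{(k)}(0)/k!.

L = -3 + (1 + 2·x + x^2)·Dx  (order 1).
h: a_k = -2, -6, -3, 3, -3/4, -21/20, 69/40, …
ICs: h(0) = -2.

f: a_k = -2, -6, -9, -9, -27/4, -81/20, -81/40, …
Substitute x→r, Dx→(1/r')Dx; clear ⇒ L₀.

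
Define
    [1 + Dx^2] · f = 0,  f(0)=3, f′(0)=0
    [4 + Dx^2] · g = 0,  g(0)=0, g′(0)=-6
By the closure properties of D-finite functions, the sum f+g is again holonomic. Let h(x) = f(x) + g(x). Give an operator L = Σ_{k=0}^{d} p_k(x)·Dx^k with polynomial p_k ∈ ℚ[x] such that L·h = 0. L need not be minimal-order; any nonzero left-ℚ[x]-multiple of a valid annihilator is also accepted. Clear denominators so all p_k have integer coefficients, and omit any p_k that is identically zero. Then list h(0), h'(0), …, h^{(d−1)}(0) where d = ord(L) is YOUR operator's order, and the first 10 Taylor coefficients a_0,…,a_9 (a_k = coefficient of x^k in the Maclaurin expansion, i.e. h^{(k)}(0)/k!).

f: a_k = 3, 0, -3/2, 0, 1/8, 0, -1/240, 0, 1/13440, 0, …
g: a_k = 0, -6, 0, 4, 0, -4/5, 0, 8/105, 0, -4/945, …
L₀ := lclm(L_f,L_g); ord L₀ ≤ 2+2.
L = 4 + 5·Dx^2 + Dx^4  (order 4).
h: a_k = 3, -6, -3/2, 4, 1/8, -4/5, -1/240, 8/105, 1/13440, -4/945, …
ICs: h(0) = 3, h′(0) = -6, h′′(0) = -3, h′′′(0) = 24.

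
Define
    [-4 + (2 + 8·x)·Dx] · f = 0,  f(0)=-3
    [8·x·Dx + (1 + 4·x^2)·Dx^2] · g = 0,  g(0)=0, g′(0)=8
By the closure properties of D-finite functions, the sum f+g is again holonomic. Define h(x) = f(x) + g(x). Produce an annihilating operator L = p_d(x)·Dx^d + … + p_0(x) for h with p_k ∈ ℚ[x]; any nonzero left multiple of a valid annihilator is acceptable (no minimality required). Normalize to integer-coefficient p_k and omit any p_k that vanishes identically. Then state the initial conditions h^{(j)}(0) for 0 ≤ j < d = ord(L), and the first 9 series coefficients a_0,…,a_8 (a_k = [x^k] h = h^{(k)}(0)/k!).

f: a_k = -3, -6, 6, -12, 30, -84, 252, -792, 2574, …
g: a_k = 0, 8, 0, -32/3, 0, 128/5, 0, -512/7, 0, …
Sum ⇒ L₀ = lclm(L_f,L_g) in ℚ(x)⟨Dx⟩.
L = (-8 - 80·x + 96·x^2 + 192·x^3)·Dx + (-10 - 32·x - 64·x^2 + 384·x^3 + 672·x^4)·Dx^2 + (-1 + 24·x^2 + 48·x^3 + 112·x^4 + 192·x^5)·Dx^3  (order 3).
h: a_k = -3, 2, 6, -68/3, 30, -292/5, 252, -6056/7, 2574, …
ICs: h(0) = -3, h′(0) = 2, h′′(0) = 12.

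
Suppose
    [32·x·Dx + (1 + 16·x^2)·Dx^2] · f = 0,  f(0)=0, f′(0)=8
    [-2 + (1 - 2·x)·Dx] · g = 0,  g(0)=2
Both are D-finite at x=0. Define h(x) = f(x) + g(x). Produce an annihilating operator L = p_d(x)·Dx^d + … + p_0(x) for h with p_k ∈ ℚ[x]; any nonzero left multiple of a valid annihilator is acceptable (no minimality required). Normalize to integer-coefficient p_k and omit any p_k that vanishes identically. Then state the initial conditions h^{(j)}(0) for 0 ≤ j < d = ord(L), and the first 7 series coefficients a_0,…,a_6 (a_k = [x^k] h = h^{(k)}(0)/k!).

L = (32 - 256·x - 1536·x^2)·Dx + (-14 + 32·x + 160·x^2 - 1536·x^3)·Dx^2 + (1 + 6·x + 96·x^3 - 256·x^4)·Dx^3  (order 3).
h: a_k = 2, 12, 8, -80/3, 32, 2368/5, 128, …
ICs: h(0) = 2, h′(0) = 12, h′′(0) = 16.

f: a_k = 0, 8, 0, -128/3, 0, 2048/5, 0, …
g: a_k = 2, 4, 8, 16, 32, 64, 128, …
L₀ := lclm(L_f,L_g); ord L₀ ≤ 2+1.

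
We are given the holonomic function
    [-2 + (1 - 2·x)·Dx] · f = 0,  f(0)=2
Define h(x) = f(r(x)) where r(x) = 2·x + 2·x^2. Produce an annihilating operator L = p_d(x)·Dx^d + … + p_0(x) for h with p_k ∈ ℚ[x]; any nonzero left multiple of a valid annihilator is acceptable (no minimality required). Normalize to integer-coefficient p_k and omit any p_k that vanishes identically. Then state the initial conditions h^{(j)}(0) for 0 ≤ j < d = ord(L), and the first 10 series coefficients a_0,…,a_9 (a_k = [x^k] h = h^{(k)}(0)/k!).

L = (4 + 8·x) + (-1 + 4·x + 4·x^2)·Dx  (order 1).
h: a_k = 2, 8, 40, 192, 928, 4480, 21632, 104448, 504320, 2435072, …
ICs: h(0) = 2.

f: a_k = 2, 4, 8, 16, 32, 64, 128, 256, 512, 1024, …
L₀ from L_f via x↦r, Dx↦r'^{-1}Dx.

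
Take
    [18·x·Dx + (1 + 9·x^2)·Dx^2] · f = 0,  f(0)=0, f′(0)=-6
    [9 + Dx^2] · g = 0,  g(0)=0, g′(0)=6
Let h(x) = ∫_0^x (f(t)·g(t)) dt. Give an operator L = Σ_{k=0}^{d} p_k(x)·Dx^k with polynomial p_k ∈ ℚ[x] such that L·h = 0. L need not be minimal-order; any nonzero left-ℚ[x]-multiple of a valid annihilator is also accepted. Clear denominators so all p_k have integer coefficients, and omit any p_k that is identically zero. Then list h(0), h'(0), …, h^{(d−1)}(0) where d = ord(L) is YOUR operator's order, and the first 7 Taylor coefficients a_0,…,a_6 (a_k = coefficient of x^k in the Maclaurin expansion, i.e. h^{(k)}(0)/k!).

f: a_k = 0, -6, 0, 18, 0, -486/5, 0, …
g: a_k = 0, 6, 0, -9, 0, 81/20, 0, …
f·g: L₀ = L_f ⊗_s L_g, ord ≤ 2·2.
h=∫h₀ ⇒ L = L₀·Dx.
L = (810 + 18954·x^2 + 72171·x^4 + 236196·x^6 + 531441·x^8)·Dx + (972·x + 14580·x^3 + 78732·x^5 + 236196·x^7)·Dx^2 + (108 + 2592·x^2 + 13122·x^4 + 52488·x^6 + 118098·x^8)·Dx^3 + (108·x + 1620·x^3 + 8748·x^5 + 26244·x^7)·Dx^4 + (2 + 54·x^2 + 567·x^4 + 2916·x^6 + 6561·x^8)·Dx^5  (order 5).
h: a_k = 0, 0, 0, -12, 0, 162/5, 0, …
ICs: h(0) = 0, h′(0) = 0, h′′(0) = 0, h′′′(0) = -72, h′′′′(0) = 0.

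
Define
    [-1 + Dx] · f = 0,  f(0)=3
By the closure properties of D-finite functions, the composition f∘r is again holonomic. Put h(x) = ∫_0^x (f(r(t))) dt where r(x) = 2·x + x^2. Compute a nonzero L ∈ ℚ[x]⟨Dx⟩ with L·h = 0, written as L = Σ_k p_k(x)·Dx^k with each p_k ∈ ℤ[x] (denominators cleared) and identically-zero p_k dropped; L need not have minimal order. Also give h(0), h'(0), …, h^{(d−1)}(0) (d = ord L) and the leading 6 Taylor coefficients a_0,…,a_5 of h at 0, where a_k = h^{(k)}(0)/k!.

L = (-2 - 2·x)·Dx + Dx^2  (order 2).
h: a_k = 0, 3, 3, 3, 5/2, 19/10, …
ICs: h(0) = 0, h′(0) = 3.

f: a_k = 3, 3, 3/2, 1/2, 1/8, 1/40, …
Change of var in L_f (x↦r) gives L₀.
Integrate: L := L₀·Dx.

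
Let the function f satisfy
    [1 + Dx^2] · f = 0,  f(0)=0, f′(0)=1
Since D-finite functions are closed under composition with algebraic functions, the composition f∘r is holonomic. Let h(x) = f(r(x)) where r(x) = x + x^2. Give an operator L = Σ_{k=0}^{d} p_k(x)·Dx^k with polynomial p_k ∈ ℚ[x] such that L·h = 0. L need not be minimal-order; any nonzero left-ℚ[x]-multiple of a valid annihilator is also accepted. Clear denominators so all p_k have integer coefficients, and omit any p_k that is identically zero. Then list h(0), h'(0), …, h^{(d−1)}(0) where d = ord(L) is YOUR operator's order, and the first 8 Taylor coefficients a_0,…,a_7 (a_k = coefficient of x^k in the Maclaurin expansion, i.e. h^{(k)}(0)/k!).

L = (1 + 6·x + 12·x^2 + 8·x^3) - 2·Dx + (1 + 2·x)·Dx^2  (order 2).
h: a_k = 0, 1, 1, -1/6, -1/2, -59/120, -1/8, 419/5040, …
ICs: h(0) = 0, h′(0) = 1.

f: a_k = 0, 1, 0, -1/6, 0, 1/120, 0, -1/5040, …
L₀ from L_f via x↦r, Dx↦r'^{-1}Dx.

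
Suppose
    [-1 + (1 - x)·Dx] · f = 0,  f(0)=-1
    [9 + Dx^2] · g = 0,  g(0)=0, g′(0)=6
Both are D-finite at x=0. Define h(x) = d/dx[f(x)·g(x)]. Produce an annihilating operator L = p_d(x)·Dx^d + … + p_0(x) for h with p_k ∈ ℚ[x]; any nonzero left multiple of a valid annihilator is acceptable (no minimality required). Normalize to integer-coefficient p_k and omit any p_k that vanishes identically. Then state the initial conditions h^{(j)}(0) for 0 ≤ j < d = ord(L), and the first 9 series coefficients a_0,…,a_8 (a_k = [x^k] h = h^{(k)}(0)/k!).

L = (7 - 18·x + 9·x^2) + (-2 + 2·x)·Dx + (1 - 2·x + x^2)·Dx^2  (order 2).
h: a_k = -6, -12, 9, 12, -21/4, -63/10, -51/40, -51/35, -837/320, …
ICs: h(0) = -6, h′(0) = -12.

f: a_k = -1, -1, -1, -1, -1, -1, -1, -1, -1, …
g: a_k = 0, 6, 0, -9, 0, 81/20, 0, -243/280, 0, …
h₀=f·g: eliminate ⇒ L₀, order ≤ 1·2.
h₀' ⇒ L via d/dx closure of L₀.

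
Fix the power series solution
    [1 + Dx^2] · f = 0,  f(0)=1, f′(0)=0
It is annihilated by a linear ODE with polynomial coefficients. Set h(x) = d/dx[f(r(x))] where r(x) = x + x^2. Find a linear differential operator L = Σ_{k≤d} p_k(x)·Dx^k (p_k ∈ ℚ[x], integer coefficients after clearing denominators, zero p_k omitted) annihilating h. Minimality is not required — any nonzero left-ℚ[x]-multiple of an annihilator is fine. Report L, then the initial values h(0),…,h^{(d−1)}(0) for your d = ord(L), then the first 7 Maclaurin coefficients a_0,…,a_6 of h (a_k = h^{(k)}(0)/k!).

f: a_k = 1, 0, -1/2, 0, 1/24, 0, -1/720, …
Change of var in L_f (x↦r) gives L₀.
h=h₀': d/dx-closure on L₀ ⇒ L.
L = (13 + 8·x + 24·x^2 + 32·x^3 + 16·x^4) + (-6 - 12·x)·Dx + (1 + 4·x + 4·x^2)·Dx^2  (order 2).
h: a_k = 0, -1, -3, -11/6, 5/6, 179/120, 133/120, …
ICs: h(0) = 0, h′(0) = -1.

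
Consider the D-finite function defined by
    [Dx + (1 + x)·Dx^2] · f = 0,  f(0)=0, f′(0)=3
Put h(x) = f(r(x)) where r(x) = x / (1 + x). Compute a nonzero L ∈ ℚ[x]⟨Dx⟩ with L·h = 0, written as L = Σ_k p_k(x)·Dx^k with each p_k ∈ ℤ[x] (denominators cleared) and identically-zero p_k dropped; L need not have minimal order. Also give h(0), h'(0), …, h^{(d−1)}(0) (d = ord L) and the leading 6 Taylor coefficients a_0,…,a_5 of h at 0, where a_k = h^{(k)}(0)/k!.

L = (3 + 4·x)·Dx + (1 + 3·x + 2·x^2)·Dx^2  (order 2).
h: a_k = 0, 3, -9/2, 7, -45/4, 93/5, …
ICs: h(0) = 0, h′(0) = 3.

f: a_k = 0, 3, -3/2, 1, -3/4, 3/5, …
Substitute x→r, Dx→(1/r')Dx; clear ⇒ L₀.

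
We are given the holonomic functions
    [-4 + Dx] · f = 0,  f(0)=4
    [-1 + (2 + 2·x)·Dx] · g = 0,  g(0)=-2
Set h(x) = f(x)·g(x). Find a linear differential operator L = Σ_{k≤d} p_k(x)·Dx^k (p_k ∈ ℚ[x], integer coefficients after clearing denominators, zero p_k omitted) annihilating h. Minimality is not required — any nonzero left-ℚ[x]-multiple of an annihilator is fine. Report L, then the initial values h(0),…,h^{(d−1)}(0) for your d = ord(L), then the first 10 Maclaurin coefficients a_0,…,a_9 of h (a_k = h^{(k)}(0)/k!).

f: a_k = 4, 16, 32, 128/3, 128/3, 512/15, 1024/45, 4096/315, 2048/315, 8192/2835, …
g: a_k = -2, -1, 1/4, -1/8, 5/64, -7/128, 21/512, -33/1024, 429/16384, -715/32768, …
f·g: L₀ = L_f ⊗_s L_g, ord ≤ 1·1.
L = (-9 - 8·x) + (2 + 2·x)·Dx  (order 1).
h: a_k = -8, -36, -79, -683/6, -1947/16, -49553/480, -417727/5760, -389323/8960, -29265889/1290240, -243638873/23224320, …
ICs: h(0) = -8.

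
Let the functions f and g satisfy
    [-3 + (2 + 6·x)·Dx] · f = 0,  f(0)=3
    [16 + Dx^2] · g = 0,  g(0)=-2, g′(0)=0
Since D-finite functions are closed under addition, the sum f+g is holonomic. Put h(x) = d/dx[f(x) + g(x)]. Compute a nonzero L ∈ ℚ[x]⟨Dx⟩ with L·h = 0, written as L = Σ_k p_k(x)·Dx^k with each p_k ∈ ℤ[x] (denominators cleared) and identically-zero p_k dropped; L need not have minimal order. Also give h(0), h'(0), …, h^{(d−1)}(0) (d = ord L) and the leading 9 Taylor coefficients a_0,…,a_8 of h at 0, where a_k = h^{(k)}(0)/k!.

L = (-9552 - 18432·x - 27648·x^2) + (-2912 - 21024·x - 55296·x^2 - 55296·x^3)·Dx + (-597 - 1152·x - 1728·x^2)·Dx^2 + (-182 - 1314·x - 3456·x^2 - 3456·x^3)·Dx^3  (order 3).
h: a_k = 9/2, 101/4, 243/16, -11837/96, 25515/256, -1542427/7680, 1515591/2048, -2693416637/1290240, 379980315/65536, …
ICs: h(0) = 9/2, h′(0) = 101/4, h′′(0) = 243/8.

f: a_k = 3, 9/2, -27/8, 81/16, -1215/128, 5103/256, -45927/1024, 216513/2048, -8444007/32768, …
g: a_k = -2, 0, 16, 0, -64/3, 0, 512/45, 0, -1024/315, …
Sum ⇒ L₀ = lclm(L_f,L_g) in ℚ(x)⟨Dx⟩.
h₀' ⇒ L via d/dx closure of L₀.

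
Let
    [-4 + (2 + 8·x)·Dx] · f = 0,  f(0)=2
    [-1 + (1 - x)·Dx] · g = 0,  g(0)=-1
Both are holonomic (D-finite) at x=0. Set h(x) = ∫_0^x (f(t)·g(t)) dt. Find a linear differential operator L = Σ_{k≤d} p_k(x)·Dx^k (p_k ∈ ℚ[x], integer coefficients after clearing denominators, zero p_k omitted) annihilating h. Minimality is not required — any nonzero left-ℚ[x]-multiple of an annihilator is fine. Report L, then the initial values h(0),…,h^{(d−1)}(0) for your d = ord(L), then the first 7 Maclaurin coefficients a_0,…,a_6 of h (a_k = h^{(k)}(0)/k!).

f: a_k = 2, 4, -4, 8, -20, 56, -168, …
g: a_k = -1, -1, -1, -1, -1, -1, -1, …
L₀ := L_f ⊗_s L_g (sym. prod.), ord ≤ 1.
∫: right-multiply L₀ by Dx.
L = (3 + 2·x)·Dx + (-1 - 3·x + 4·x^2)·Dx^2  (order 2).
h: a_k = 0, -2, -3, -2/3, -5/2, 2, -23/3, …
ICs: h(0) = 0, h′(0) = -2.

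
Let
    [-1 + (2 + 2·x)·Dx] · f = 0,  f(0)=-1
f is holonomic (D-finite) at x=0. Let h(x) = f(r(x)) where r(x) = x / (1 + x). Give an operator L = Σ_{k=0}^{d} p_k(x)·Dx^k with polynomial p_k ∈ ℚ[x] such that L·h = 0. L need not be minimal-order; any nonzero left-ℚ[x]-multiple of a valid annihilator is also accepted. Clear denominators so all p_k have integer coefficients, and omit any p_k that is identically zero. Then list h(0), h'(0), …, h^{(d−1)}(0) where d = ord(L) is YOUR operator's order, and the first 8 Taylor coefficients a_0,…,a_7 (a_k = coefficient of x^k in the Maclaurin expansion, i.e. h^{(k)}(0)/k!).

f: a_k = -1, -1/2, 1/8, -1/16, 5/128, -7/256, 21/1024, -33/2048, …
L₀ from L_f via x↦r, Dx↦r'^{-1}Dx.
L = -1 + (2 + 6·x + 4·x^2)·Dx  (order 1).
h: a_k = -1, -1/2, 5/8, -13/16, 141/128, -399/256, 2353/1024, -7205/2048, …
ICs: h(0) = -1.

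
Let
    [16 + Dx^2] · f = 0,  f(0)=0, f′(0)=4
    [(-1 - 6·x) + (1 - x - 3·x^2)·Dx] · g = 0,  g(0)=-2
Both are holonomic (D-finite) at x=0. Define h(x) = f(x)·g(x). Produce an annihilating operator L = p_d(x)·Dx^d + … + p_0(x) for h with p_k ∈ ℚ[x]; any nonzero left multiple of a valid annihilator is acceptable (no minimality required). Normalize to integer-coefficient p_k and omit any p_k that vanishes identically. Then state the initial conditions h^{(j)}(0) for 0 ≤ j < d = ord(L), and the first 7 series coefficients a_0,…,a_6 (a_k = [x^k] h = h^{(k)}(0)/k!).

f: a_k = 0, 4, 0, -32/3, 0, 128/15, 0, …
g: a_k = -2, -2, -8, -14, -38, -80, -194, …
Product ⇒ symmetric product L₀, ord ≤ 2.
L = (-10 + 16·x + 48·x^2) + (2 + 12·x)·Dx + (-1 + x + 3·x^2)·Dx^2  (order 2).
h: a_k = 0, -8, -8, -32/3, -104/3, -1256/15, -2816/15, …
ICs: h(0) = 0, h′(0) = -8.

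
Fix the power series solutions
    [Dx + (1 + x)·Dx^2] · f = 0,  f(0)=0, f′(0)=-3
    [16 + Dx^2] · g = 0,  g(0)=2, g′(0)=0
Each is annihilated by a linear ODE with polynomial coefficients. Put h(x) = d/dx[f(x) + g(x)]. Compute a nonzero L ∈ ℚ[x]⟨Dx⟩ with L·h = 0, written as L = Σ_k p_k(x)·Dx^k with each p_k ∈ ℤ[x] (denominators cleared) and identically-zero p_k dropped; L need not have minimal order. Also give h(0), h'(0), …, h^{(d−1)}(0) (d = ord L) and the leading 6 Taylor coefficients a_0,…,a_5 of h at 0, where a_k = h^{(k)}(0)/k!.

f: a_k = 0, -3, 3/2, -1, 3/4, -3/5, …
g: a_k = 2, 0, -16, 0, 64/3, 0, …
L₀ := lclm(L_f,L_g); ord L₀ ≤ 2+2.
Derive L from L₀ (diff closure).
L = (176 + 256·x + 128·x^2) + (144 + 400·x + 384·x^2 + 128·x^3)·Dx + (11 + 16·x + 8·x^2)·Dx^2 + (9 + 25·x + 24·x^2 + 8·x^3)·Dx^3  (order 3).
h: a_k = -3, -29, -3, 265/3, -3, -979/15, …
ICs: h(0) = -3, h′(0) = -29, h′′(0) = -6.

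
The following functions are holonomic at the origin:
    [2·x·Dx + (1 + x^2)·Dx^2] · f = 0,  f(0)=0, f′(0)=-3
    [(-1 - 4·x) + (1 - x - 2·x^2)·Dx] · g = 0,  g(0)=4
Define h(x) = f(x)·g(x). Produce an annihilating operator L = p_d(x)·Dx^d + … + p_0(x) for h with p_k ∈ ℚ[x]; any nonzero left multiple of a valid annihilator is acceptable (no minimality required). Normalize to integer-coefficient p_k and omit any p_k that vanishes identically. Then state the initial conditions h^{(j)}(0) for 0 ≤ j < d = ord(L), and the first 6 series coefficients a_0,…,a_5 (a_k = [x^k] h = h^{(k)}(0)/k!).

f: a_k = 0, -3, 0, 1, 0, -3/5, …
g: a_k = 4, 4, 12, 20, 44, 84, …
Product ⇒ symmetric product L₀, ord ≤ 2.
L = (4 + 2·x + 12·x^2) + (2 + 6·x + 4·x^2 + 12·x^3)·Dx + (-1 + x + x^2 + x^3 + 2·x^4)·Dx^2  (order 2).
h: a_k = 0, -12, -12, -32, -56, -612/5, …
ICs: h(0) = 0, h′(0) = -12.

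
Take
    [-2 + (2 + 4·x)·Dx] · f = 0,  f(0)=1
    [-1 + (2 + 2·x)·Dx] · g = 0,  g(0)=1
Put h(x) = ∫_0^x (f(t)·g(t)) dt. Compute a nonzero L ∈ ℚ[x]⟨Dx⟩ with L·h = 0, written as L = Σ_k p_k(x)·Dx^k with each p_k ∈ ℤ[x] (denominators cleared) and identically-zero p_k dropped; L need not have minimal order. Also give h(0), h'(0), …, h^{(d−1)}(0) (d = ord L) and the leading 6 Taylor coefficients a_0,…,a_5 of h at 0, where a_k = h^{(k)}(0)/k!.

L = (-3 - 4·x)·Dx + (2 + 6·x + 4·x^2)·Dx^2  (order 2).
h: a_k = 0, 1, 3/4, -1/24, 3/64, -37/640, …
ICs: h(0) = 0, h′(0) = 1.

f: a_k = 1, 1, -1/2, 1/2, -5/8, 7/8, …
g: a_k = 1, 1/2, -1/8, 1/16, -5/128, 7/256, …
Sym-product of L_f,L_g gives L₀ (≤ ord 1).
h=∫₀ˣh₀: take L = L₀·Dx.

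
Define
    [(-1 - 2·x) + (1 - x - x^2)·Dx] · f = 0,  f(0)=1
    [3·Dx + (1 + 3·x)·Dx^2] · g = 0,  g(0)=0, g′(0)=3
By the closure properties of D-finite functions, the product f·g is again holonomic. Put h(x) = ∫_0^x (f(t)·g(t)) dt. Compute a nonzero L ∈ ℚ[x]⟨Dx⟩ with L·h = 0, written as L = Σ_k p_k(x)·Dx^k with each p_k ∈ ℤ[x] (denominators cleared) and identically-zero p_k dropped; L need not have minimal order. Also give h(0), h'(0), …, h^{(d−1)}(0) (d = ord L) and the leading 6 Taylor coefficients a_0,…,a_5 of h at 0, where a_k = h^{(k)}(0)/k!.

f: a_k = 1, 1, 2, 3, 5, 8, …
g: a_k = 0, 3, -9/2, 9, -81/4, 243/5, …
h₀=f·g: eliminate ⇒ L₀, order ≤ 1·2.
h=∫₀ˣh₀: take L = L₀·Dx.
L = (5 + 12·x)·Dx + (-1 + 13·x + 15·x^2)·Dx^2 + (-1 - 2·x + 4·x^2 + 3·x^3)·Dx^3  (order 3).
h: a_k = 0, 0, 3/2, -1/2, 21/8, -9/4, …
ICs: h(0) = 0, h′(0) = 0, h′′(0) = 3.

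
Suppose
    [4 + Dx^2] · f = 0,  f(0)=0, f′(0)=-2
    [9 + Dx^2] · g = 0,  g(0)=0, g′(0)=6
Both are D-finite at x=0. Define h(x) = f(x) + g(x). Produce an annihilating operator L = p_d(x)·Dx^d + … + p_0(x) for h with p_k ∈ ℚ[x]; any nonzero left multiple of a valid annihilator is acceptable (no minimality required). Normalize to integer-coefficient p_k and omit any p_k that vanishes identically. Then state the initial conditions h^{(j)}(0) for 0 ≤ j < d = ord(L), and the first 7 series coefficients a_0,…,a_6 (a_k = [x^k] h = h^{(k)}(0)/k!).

L = 36 + 13·Dx^2 + Dx^4  (order 4).
h: a_k = 0, 4, 0, -23/3, 0, 227/60, 0, …
ICs: h(0) = 0, h′(0) = 4, h′′(0) = 0, h′′′(0) = -46.

f: a_k = 0, -2, 0, 4/3, 0, -4/15, 0, …
g: a_k = 0, 6, 0, -9, 0, 81/20, 0, …
L₀ := lclm(L_f,L_g); ord L₀ ≤ 2+2.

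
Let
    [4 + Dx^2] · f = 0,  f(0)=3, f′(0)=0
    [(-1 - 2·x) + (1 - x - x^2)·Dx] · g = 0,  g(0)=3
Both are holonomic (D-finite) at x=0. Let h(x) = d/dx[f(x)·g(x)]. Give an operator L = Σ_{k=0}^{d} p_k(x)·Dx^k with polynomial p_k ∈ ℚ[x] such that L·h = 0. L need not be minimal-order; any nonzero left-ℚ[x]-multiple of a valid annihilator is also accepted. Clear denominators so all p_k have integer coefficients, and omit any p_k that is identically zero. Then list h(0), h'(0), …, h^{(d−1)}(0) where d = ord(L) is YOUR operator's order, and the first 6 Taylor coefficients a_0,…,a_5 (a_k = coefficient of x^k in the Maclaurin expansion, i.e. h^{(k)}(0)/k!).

f: a_k = 3, 0, -6, 0, 2, 0, …
g: a_k = 3, 3, 6, 9, 15, 24, …
Product ⇒ symmetric product L₀, ord ≤ 2.
Derive L from L₀ (diff closure).
L = (-6 - 16·x - 8·x^2 + 16·x^3 + 8·x^4) + (-1 + 2·x + 12·x^2 + 8·x^3)·Dx + (1 - 3·x - x^2 + 4·x^3 + 2·x^4)·Dx^2  (order 2).
h: a_k = 9, 0, 27, 60, 120, 1146/5, …
ICs: h(0) = 9, h′(0) = 0.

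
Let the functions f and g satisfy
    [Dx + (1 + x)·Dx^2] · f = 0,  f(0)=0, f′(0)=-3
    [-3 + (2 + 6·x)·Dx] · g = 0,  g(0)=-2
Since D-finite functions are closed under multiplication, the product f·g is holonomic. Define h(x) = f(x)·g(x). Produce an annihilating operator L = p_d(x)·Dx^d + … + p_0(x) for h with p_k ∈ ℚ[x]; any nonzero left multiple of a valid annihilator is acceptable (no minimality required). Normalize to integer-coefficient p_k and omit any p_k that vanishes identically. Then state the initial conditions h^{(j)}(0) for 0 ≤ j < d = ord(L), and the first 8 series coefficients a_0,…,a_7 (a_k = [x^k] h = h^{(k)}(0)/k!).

L = (21 + 9·x) + (-8 - 24·x)·Dx + (4 + 28·x + 60·x^2 + 36·x^3)·Dx^2  (order 2).
h: a_k = 0, 6, 6, -37/4, 15, -8751/320, 17671/320, -2159127/17920, …
ICs: h(0) = 0, h′(0) = 6.

f: a_k = 0, -3, 3/2, -1, 3/4, -3/5, 1/2, -3/7, …
g: a_k = -2, -3, 9/4, -27/8, 405/64, -1701/128, 15309/512, -72171/1024, …
Product ⇒ symmetric product L₀, ord ≤ 2.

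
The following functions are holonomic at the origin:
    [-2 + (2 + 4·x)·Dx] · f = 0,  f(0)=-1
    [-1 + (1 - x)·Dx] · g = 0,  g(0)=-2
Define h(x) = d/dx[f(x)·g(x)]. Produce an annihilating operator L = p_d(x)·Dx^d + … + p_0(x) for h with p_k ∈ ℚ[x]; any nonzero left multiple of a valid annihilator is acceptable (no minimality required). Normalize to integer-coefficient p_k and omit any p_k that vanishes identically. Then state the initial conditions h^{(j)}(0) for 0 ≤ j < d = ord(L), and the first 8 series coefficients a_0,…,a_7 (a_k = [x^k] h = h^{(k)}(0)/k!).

f: a_k = -1, -1, 1/2, -1/2, 5/8, -7/8, 21/16, -33/16, …
g: a_k = -2, -2, -2, -2, -2, -2, -2, -2, …
Sym-product of L_f,L_g gives L₀ (≤ ord 1).
Differentiate: ansatz ord ≤ ord L₀ ⇒ L.
L = (3 + 12·x + 3·x^2) + (-2 - 3·x + 3·x^2 + 2·x^3)·Dx  (order 1).
h: a_k = 4, 6, 12, 11, 45/2, 45/4, 42, -45/8, …
ICs: h(0) = 4.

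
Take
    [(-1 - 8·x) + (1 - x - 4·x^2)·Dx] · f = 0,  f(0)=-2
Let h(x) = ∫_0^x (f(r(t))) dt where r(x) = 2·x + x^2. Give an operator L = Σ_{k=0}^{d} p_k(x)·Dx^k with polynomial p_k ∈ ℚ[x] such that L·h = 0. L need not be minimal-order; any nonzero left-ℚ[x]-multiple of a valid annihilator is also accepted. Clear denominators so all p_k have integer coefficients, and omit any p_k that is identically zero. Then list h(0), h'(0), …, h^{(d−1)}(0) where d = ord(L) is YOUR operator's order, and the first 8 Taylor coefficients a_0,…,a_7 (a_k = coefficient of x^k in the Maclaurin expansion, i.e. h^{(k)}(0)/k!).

f: a_k = -2, -2, -10, -18, -58, -130, -362, -882, …
h₀=f(r): pull back L_f along r ⇒ L₀.
∫: right-multiply L₀ by Dx.
L = (2 + 34·x + 48·x^2 + 16·x^3)·Dx + (-1 + 2·x + 17·x^2 + 16·x^3 + 4·x^4)·Dx^2  (order 2).
h: a_k = 0, -2, -2, -14, -46, -1154/5, -3062/3, -34978/7, …
ICs: h(0) = 0, h′(0) = -2.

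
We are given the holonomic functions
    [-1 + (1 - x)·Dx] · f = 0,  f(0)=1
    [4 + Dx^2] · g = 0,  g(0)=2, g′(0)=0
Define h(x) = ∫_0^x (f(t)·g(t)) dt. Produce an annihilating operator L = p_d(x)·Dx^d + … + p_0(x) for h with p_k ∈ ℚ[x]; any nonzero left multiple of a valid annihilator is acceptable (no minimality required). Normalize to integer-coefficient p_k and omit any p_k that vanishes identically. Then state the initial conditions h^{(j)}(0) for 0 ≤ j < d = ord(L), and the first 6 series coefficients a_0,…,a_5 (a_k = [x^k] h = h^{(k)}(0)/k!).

L = (-4 + 4·x)·Dx + 2·Dx^2 + (-1 + x)·Dx^3  (order 3).
h: a_k = 0, 2, 1, -2/3, -1/2, -2/15, …
ICs: h(0) = 0, h′(0) = 2, h′′(0) = 2.

f: a_k = 1, 1, 1, 1, 1, 1, …
g: a_k = 2, 0, -4, 0, 4/3, 0, …
h₀=f·g: eliminate ⇒ L₀, order ≤ 1·2.
Integrate: L := L₀·Dx.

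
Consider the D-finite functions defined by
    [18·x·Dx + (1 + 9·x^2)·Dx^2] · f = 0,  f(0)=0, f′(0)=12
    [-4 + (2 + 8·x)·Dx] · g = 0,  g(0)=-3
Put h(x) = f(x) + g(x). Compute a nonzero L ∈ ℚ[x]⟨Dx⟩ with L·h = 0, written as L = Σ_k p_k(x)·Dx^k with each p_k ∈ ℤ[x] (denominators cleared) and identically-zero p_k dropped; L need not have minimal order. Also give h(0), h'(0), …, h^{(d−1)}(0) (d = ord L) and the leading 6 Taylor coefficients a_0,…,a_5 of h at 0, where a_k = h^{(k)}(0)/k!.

L = (-36 - 360·x + 972·x^2 + 1944·x^3)·Dx + (-30 - 144·x - 18·x^2 + 3888·x^3 + 6804·x^4)·Dx^2 + (-2 + 10·x + 108·x^2 + 306·x^3 + 1134·x^4 + 1944·x^5)·Dx^3  (order 3).
h: a_k = -3, 6, 6, -48, 30, 552/5, …
ICs: h(0) = -3, h′(0) = 6, h′′(0) = 12.

f: a_k = 0, 12, 0, -36, 0, 972/5, …
g: a_k = -3, -6, 6, -12, 30, -84, …
Weyl lclm of L_f,L_g ⇒ L₀ (ord ≤ 3).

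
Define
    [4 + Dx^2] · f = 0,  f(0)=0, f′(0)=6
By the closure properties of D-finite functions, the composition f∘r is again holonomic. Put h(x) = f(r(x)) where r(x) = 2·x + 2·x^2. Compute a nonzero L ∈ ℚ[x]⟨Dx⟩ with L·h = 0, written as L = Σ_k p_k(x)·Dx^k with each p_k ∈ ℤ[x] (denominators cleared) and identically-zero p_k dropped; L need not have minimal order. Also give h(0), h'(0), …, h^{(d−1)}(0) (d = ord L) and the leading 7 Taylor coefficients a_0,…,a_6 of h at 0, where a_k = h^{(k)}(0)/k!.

L = (16 + 96·x + 192·x^2 + 128·x^3) - 2·Dx + (1 + 2·x)·Dx^2  (order 2).
h: a_k = 0, 12, 12, -32, -96, -352/5, 96, …
ICs: h(0) = 0, h′(0) = 12.

f: a_k = 0, 6, 0, -4, 0, 4/5, 0, …
Substitute x→r, Dx→(1/r')Dx; clear ⇒ L₀.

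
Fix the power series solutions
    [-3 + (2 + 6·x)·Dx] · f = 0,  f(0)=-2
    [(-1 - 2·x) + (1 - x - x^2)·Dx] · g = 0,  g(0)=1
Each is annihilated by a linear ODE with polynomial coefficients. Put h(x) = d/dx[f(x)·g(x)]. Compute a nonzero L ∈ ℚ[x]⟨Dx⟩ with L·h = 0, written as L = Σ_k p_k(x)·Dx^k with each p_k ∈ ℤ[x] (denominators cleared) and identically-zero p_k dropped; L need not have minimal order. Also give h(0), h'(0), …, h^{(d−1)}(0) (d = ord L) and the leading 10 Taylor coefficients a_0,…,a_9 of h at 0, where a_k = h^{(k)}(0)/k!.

f: a_k = -2, -3, 9/4, -27/8, 405/64, -1701/128, 15309/512, -72171/1024, 2814669/16384, -14073345/32768, …
g: a_k = 1, 1, 2, 3, 5, 8, 13, 21, 34, 55, …
L₀ := L_f ⊗_s L_g (sym. prod.), ord ≤ 1.
h=h₀': d/dx-closure on L₀ ⇒ L.
L = (19 + 186·x + 321·x^2 + 210·x^3 + 135·x^4) + (-10 - 34·x - 6·x^2 + 50·x^3 + 114·x^4 + 54·x^5)·Dx  (order 1).
h: a_k = -5, -19/2, -315/8, -739/16, -24295/128, -30117/256, -917847/1024, 395485/2048, -157304223/32768, 383995055/65536, …
ICs: h(0) = -5.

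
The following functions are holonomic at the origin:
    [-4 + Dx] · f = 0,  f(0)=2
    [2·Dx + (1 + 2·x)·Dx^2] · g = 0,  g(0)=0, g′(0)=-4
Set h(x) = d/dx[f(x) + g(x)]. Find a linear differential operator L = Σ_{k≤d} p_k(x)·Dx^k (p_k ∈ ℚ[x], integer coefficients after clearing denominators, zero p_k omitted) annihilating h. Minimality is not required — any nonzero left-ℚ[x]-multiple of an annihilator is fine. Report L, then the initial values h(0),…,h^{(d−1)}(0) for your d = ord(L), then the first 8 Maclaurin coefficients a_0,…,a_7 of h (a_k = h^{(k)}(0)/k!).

L = (-32 - 32·x) + (-4 - 32·x - 32·x^2)·Dx + (3 + 10·x + 8·x^2)·Dx^2  (order 2).
h: a_k = 4, 40, 48, 352/3, 64/3, 2944/15, -9472/45, 169472/315, …
ICs: h(0) = 4, h′(0) = 40.

f: a_k = 2, 8, 16, 64/3, 64/3, 256/15, 512/45, 2048/315, …
g: a_k = 0, -4, 4, -16/3, 8, -64/5, 64/3, -256/7, …
f+g: L₀ = lclm(L_f,L_g), ord ≤ 1+2.
Derive L from L₀ (diff closure).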